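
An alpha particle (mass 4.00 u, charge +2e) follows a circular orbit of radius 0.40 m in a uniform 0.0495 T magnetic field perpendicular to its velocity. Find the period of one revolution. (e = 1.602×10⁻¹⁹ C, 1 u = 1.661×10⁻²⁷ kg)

The cyclotron period depends only on m, q, B: T = 2πm/(|q|B).
T = 2π(6.644×10⁻²⁷)/((3.204×10⁻¹⁹)(0.0495)) ≈ 2.63×10⁻⁶ s.

T ≈ 2.63×10⁻⁶ s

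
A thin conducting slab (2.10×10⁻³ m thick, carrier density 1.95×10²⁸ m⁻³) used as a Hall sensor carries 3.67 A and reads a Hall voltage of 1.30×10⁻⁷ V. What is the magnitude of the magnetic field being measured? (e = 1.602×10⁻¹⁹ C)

B ≈ 0.232 T

From V_H = IB/(n e t), B = V_H n e t / I.
B = (1.30×10⁻⁷)(1.95×10²⁸)(1.602×10⁻¹⁹)(2.10×10⁻³)/3.67 ≈ 0.232 T.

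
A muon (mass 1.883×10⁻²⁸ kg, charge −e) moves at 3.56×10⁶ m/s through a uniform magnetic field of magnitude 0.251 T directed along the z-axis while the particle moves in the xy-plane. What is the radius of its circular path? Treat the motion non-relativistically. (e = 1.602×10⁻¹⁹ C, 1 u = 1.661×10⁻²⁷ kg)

r ≈ 0.0167 m

The magnetic force provides the centripetal force: |q|vB = mv²/r.
r = mv/(|q|B) = (1.883×10⁻²⁸)(3.56×10⁶)/((1.602×10⁻¹⁹)(0.251)) ≈ 0.0167 m.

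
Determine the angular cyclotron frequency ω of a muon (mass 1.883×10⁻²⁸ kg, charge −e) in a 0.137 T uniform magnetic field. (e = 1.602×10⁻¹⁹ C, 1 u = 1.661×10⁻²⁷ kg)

ω = |q|B/m.
ω = (1.602×10⁻¹⁹)(0.137)/1.883×10⁻²⁸ ≈ 1.17×10⁸ rad/s.

ω ≈ 1.17×10⁸ rad/s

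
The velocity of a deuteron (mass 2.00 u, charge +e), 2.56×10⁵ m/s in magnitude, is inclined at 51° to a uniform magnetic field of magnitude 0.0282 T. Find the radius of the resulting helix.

v⊥ = v sinθ = 2.56×10⁵·sin51° ≈ 1.989×10⁵ m/s.
r = m v⊥/(|q|B) = (3.322×10⁻²⁷)(1.989×10⁵)/((1.602×10⁻¹⁹)(0.0282)) ≈ 0.146 m.

r ≈ 0.146 m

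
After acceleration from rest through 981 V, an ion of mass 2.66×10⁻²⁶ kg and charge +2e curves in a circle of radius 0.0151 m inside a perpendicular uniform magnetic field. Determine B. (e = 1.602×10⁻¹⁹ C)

B ≈ 0.845 T

v = √(2|q|V/m) = √(2·3.204×10⁻¹⁹·981/2.66×10⁻²⁶) ≈ 1.537×10⁵ m/s.
B = mv/(|q|r) = (2.66×10⁻²⁶)(1.537×10⁵)/((3.204×10⁻¹⁹)(0.0151)) ≈ 0.845 T.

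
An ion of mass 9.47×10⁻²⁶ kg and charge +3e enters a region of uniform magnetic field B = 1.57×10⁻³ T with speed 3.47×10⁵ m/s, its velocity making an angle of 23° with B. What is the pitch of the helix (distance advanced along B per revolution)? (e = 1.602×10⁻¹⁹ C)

p ≈ 252 m

v∥ = v cosθ = 3.47×10⁵·cos23° ≈ 3.194×10⁵ m/s.
T = 2πm/(|q|B) = 2π(9.47×10⁻²⁶)/((4.806×10⁻¹⁹)(1.57×10⁻³)) ≈ 7.886×10⁻⁴ s.
pitch = v∥ T = (3.194×10⁵)(7.886×10⁻⁴) ≈ 252 m.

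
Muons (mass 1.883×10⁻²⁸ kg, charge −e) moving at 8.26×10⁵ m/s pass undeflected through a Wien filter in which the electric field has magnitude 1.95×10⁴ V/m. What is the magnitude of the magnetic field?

B = 0.0236 T

Balance of forces in the selector: qE = qvB ⇒ B = E/v.
B = 1.95×10⁴/8.26×10⁵ = 0.0236 T.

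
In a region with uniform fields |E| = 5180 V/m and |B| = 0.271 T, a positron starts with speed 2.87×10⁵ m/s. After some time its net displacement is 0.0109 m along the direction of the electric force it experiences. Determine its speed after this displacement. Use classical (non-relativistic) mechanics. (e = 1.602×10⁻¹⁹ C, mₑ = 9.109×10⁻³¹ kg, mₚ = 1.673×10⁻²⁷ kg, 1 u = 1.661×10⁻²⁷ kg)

v_f ≈ 4.47×10⁶ m/s

B does no work; ΔKE = |q|E d.
½mv_f² = ½mv₀² + |q|Ed = ½(9.109×10⁻³¹)(2.87×10⁵)² + (1.602×10⁻¹⁹)(5180)(0.0109) ≈ 3.751×10⁻²⁰ J + 9.045×10⁻¹⁸ J ≈ 9.083×10⁻¹⁸ J.
v_f = √(2·9.083×10⁻¹⁸/9.109×10⁻³¹) ≈ 4.47×10⁶ m/s.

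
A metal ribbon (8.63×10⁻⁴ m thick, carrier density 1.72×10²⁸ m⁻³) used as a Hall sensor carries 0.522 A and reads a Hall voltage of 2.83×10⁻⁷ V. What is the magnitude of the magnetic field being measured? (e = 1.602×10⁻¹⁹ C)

From V_H = IB/(n e t), B = V_H n e t / I.
B = (2.83×10⁻⁷)(1.72×10²⁸)(1.602×10⁻¹⁹)(8.63×10⁻⁴)/0.522 ≈ 1.29 T.

B ≈ 1.29 T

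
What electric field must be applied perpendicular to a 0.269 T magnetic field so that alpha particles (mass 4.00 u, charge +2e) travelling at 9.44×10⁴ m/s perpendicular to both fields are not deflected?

E = 2.54×10⁴ V/m

For straight-line motion qE = qvB, so E = vB.
E = 9.44×10⁴ × 0.269 = 2.54×10⁴ V/m.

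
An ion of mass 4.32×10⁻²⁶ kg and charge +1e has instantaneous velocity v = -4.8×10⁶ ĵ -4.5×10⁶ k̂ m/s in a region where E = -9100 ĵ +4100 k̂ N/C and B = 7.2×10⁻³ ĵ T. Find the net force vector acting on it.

F ≈ (5.19×10⁻¹⁵, -1.46×10⁻¹⁵, 6.57×10⁻¹⁶) N

v×B = (3.24×10⁴, 0, 0) N/C.
E + v×B = (3.24×10⁴, -9100, 4100) N/C.
F = q(E + v×B) = (1.602×10⁻¹⁹ C)·(3.24×10⁴, -9100, 4100) = (5.19×10⁻¹⁵, -1.46×10⁻¹⁵, 6.57×10⁻¹⁶) N.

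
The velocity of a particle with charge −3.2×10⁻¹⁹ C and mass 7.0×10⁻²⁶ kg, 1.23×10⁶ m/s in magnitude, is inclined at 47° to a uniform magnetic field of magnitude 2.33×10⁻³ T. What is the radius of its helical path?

r ≈ 84.5 m

v⊥ = v sinθ = 1.23×10⁶·sin47° ≈ 8.996×10⁵ m/s.
r = m v⊥/(|q|B) = (7.0×10⁻²⁶)(8.996×10⁵)/((3.2×10⁻¹⁹)(2.33×10⁻³)) ≈ 84.5 m.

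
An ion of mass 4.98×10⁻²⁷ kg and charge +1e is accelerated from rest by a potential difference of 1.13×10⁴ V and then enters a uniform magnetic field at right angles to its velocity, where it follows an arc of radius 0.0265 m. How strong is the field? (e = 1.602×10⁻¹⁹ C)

B ≈ 1.00 T

v = √(2|q|V/m) = √(2·1.602×10⁻¹⁹·1.13×10⁴/4.98×10⁻²⁷) ≈ 8.527×10⁵ m/s.
B = mv/(|q|r) = (4.98×10⁻²⁷)(8.527×10⁵)/((1.602×10⁻¹⁹)(0.0265)) ≈ 1.00 T.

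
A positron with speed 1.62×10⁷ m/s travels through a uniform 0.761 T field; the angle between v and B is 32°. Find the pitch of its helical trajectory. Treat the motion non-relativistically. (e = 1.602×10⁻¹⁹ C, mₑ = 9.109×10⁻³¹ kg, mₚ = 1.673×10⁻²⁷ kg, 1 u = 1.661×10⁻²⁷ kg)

p ≈ 6.45×10⁻⁴ m

v∥ = v cosθ = 1.62×10⁷·cos32° ≈ 1.374×10⁷ m/s.
T = 2πm/(|q|B) = 2π(9.109×10⁻³¹)/((1.602×10⁻¹⁹)(0.761)) ≈ 4.695×10⁻¹¹ s.
pitch = v∥ T = (1.374×10⁷)(4.695×10⁻¹¹) ≈ 6.45×10⁻⁴ m.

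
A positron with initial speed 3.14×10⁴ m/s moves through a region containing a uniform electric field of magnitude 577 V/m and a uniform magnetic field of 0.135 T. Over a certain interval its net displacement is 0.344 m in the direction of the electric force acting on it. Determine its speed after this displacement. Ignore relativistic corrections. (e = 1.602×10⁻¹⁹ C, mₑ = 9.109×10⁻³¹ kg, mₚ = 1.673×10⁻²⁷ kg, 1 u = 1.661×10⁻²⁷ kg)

v_f ≈ 8.36×10⁶ m/s

B does no work; ΔKE = |q|E d.
½mv_f² = ½mv₀² + |q|Ed = ½(9.109×10⁻³¹)(3.14×10⁴)² + (1.602×10⁻¹⁹)(577)(0.344) ≈ 4.491×10⁻²² J + 3.180×10⁻¹⁷ J ≈ 3.180×10⁻¹⁷ J.
v_f = √(2·3.180×10⁻¹⁷/9.109×10⁻³¹) ≈ 8.36×10⁶ m/s.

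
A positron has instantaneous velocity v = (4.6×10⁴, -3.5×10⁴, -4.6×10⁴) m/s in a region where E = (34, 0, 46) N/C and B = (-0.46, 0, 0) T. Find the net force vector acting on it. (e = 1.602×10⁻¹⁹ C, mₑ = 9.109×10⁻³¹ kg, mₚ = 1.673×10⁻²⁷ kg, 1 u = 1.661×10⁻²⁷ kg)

v×B = (0, 2.12×10⁴, -1.61×10⁴) N/C.
E + v×B = (34.0, 2.12×10⁴, -1.61×10⁴) N/C.
F = q(E + v×B) = (1.602×10⁻¹⁹ C)·(34.0, 2.12×10⁴, -1.61×10⁴) = (5.45×10⁻¹⁸, 3.39×10⁻¹⁵, -2.57×10⁻¹⁵) N.

F ≈ (5.45×10⁻¹⁸, 3.39×10⁻¹⁵, -2.57×10⁻¹⁵) N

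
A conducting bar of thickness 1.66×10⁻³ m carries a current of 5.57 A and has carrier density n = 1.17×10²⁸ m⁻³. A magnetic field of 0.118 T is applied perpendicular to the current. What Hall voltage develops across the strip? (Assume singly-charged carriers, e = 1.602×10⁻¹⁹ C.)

V_H ≈ 2.11×10⁻⁷ V

V_H = IB/(n e t).
V_H = (5.57)(0.118)/((1.17×10²⁸)(1.602×10⁻¹⁹)(1.66×10⁻³)) ≈ 2.11×10⁻⁷ V.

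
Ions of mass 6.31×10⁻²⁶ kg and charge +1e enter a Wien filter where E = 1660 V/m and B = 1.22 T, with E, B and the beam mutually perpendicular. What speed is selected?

Straight-line motion ⇒ electric and magnetic forces cancel, so E = vB.
v = E/B = 1660/1.22 = 1360 m/s.
The result is independent of the particle's charge and mass.

v = 1360 m/s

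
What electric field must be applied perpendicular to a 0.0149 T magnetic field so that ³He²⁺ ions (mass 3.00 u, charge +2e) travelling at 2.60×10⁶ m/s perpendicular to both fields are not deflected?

E = 3.87×10⁴ V/m

For straight-line motion qE = qvB, so E = vB.
E = 2.60×10⁶ × 0.0149 = 3.87×10⁴ V/m.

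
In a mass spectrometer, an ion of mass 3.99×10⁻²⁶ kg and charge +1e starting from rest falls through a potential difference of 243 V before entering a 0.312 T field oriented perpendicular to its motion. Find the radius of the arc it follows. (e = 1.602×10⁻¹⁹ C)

r ≈ 0.0353 m

Acceleration: |q|V = ½mv² ⇒ v = √(2|q|V/m) = √(2·1.602×10⁻¹⁹·243/3.99×10⁻²⁶) ≈ 4.417×10⁴ m/s.
In the field: r = mv/(|q|B) = (3.99×10⁻²⁶)(4.417×10⁴)/((1.602×10⁻¹⁹)(0.312)) ≈ 0.0353 m.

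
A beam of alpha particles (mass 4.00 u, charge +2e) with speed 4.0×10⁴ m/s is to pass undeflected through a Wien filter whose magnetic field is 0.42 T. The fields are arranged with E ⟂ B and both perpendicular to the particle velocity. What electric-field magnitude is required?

For straight-line motion qE = qvB, so E = vB.
E = 4.0×10⁴ × 0.42 = 1.7×10⁴ V/m.

E = 1.7×10⁴ V/m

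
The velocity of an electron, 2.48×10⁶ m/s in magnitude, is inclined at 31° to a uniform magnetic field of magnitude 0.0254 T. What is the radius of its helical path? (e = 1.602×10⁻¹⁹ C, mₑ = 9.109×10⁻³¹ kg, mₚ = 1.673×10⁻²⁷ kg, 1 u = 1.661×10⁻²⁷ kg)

v⊥ = v sinθ = 2.48×10⁶·sin31° ≈ 1.277×10⁶ m/s.
r = m v⊥/(|q|B) = (9.109×10⁻³¹)(1.277×10⁶)/((1.602×10⁻¹⁹)(0.0254)) ≈ 2.86×10⁻⁴ m.

r ≈ 2.86×10⁻⁴ m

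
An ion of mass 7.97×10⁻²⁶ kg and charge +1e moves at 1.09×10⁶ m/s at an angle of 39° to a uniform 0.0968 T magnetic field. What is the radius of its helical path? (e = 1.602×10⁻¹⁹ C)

v⊥ = v sinθ = 1.09×10⁶·sin39° ≈ 6.860×10⁵ m/s.
r = m v⊥/(|q|B) = (7.97×10⁻²⁶)(6.860×10⁵)/((1.602×10⁻¹⁹)(0.0968)) ≈ 3.53 m.

r ≈ 3.53 m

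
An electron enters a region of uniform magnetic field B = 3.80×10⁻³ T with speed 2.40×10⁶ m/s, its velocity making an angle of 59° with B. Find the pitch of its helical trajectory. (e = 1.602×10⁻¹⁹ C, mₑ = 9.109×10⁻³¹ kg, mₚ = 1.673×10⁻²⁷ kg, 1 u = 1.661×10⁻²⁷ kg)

p ≈ 0.0116 m

v∥ = v cosθ = 2.40×10⁶·cos59° ≈ 1.236×10⁶ m/s.
T = 2πm/(|q|B) = 2π(9.109×10⁻³¹)/((1.602×10⁻¹⁹)(3.80×10⁻³)) ≈ 9.402×10⁻⁹ s.
pitch = v∥ T = (1.236×10⁶)(9.402×10⁻⁹) ≈ 0.0116 m.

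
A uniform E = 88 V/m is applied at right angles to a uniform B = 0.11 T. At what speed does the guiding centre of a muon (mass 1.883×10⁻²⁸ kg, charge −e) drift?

The E×B drift speed is v_d = E/B.
v_d = 88/0.11 = 800 m/s.

v_d ≈ 800 m/s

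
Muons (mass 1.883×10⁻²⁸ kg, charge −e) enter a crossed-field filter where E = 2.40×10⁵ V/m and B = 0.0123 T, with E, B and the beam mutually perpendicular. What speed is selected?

Straight-line motion ⇒ electric and magnetic forces cancel, so E = vB.
v = E/B = 2.40×10⁵/0.0123 = 1.95×10⁷ m/s.
The result is independent of the particle's charge and mass.

v = 1.95×10⁷ m/s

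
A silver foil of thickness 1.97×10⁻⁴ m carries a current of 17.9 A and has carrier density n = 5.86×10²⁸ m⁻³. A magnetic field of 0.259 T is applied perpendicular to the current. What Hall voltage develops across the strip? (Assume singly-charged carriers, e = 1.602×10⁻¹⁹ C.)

V_H = IB/(n e t).
V_H = (17.9)(0.259)/((5.86×10²⁸)(1.602×10⁻¹⁹)(1.97×10⁻⁴)) ≈ 2.51×10⁻⁶ V.

V_H ≈ 2.51×10⁻⁶ V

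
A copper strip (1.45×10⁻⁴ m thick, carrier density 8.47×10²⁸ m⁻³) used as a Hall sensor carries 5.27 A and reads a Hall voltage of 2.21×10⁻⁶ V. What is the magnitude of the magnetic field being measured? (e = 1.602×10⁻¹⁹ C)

From V_H = IB/(n e t), B = V_H n e t / I.
B = (2.21×10⁻⁶)(8.47×10²⁸)(1.602×10⁻¹⁹)(1.45×10⁻⁴)/5.27 ≈ 0.825 T.

B ≈ 0.825 T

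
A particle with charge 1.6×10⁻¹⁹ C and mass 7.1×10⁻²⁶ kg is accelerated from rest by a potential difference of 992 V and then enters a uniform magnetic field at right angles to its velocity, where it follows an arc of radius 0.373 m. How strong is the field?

B ≈ 0.0795 T

v = √(2|q|V/m) = √(2·1.6×10⁻¹⁹·992/7.1×10⁻²⁶) ≈ 6.687×10⁴ m/s.
B = mv/(|q|r) = (7.1×10⁻²⁶)(6.687×10⁴)/((1.6×10⁻¹⁹)(0.373)) ≈ 0.0795 T.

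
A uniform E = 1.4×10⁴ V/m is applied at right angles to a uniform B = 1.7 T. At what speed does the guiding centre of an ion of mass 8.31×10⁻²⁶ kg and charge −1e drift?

v_d ≈ 8200 m/s

The steady drift has the magnetic force balancing the electric force, so v_d = E/B.
v_d = 1.4×10⁴/1.7 = 8200 m/s.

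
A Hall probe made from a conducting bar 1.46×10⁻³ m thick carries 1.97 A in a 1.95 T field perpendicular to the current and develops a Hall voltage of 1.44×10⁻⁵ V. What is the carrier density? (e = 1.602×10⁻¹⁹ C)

n ≈ 1.14×10²⁷ m⁻³

From V_H = IB/(n e t), n = IB/(V_H e t).
n = (1.97)(1.95)/((1.44×10⁻⁵)(1.602×10⁻¹⁹)(1.46×10⁻³)) ≈ 1.14×10²⁷ m⁻³.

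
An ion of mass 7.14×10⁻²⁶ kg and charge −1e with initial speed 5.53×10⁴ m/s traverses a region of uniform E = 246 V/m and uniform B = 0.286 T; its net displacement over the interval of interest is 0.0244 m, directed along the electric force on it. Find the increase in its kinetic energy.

The magnetic force is always ⟂ v and does no work; only the electric force changes KE.
ΔKE = F_E · d = |q|E d = (1.602×10⁻¹⁹)(246)(0.0244) ≈ 9.62×10⁻¹⁹ J.

ΔKE ≈ 9.62×10⁻¹⁹ J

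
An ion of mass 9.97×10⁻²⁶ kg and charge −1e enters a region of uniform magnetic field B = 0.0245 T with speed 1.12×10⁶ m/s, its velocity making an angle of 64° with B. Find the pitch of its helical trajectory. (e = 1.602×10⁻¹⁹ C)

p ≈ 78.4 m

v∥ = v cosθ = 1.12×10⁶·cos64° ≈ 4.910×10⁵ m/s.
T = 2πm/(|q|B) = 2π(9.97×10⁻²⁶)/((1.602×10⁻¹⁹)(0.0245)) ≈ 1.596×10⁻⁴ s.
pitch = v∥ T = (4.910×10⁵)(1.596×10⁻⁴) ≈ 78.4 m.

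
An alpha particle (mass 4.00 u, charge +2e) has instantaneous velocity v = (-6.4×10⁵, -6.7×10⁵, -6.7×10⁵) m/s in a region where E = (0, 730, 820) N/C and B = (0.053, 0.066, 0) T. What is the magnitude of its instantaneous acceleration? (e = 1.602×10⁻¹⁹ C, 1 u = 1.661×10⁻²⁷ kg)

|a| ≈ 2.73×10¹² m/s²

v×B = (4.42×10⁴, -3.55×10⁴, -6730) N/C.
E + v×B = (4.42×10⁴, -3.48×10⁴, -5910) N/C.
F = q(E + v×B) = (3.204×10⁻¹⁹ C)·(4.42×10⁴, -3.48×10⁴, -5910) = (1.42×10⁻¹⁴, -1.11×10⁻¹⁴, -1.89×10⁻¹⁵) N.
|a| = |F|/m = 1.812×10⁻¹⁴/6.644×10⁻²⁷ ≈ 2.73×10¹² m/s².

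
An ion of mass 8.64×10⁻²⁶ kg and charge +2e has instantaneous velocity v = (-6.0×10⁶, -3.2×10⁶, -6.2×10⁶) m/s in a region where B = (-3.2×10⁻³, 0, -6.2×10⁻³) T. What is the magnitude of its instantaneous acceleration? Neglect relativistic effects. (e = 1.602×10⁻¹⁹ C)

v×B = (1.98×10⁴, -1.74×10⁴, -1.02×10⁴) N/C.
F = q v×B = (3.204×10⁻¹⁹ C)·(1.98×10⁴, -1.74×10⁴, -1.02×10⁴) = (6.36×10⁻¹⁵, -5.56×10⁻¹⁵, -3.28×10⁻¹⁵) N.
|a| = |F|/m = 9.061×10⁻¹⁵/8.64×10⁻²⁶ ≈ 1.05×10¹¹ m/s².

|a| ≈ 1.05×10¹¹ m/s²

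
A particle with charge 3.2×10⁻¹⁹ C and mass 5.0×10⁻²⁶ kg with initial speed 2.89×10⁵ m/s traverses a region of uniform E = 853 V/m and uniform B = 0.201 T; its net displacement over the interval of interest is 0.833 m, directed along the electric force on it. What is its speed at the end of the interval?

B does no work; ΔKE = |q|E d.
½mv_f² = ½mv₀² + |q|Ed = ½(5.0×10⁻²⁶)(2.89×10⁵)² + (3.2×10⁻¹⁹)(853)(0.833) ≈ 2.088×10⁻¹⁵ J + 2.274×10⁻¹⁶ J ≈ 2.315×10⁻¹⁵ J.
v_f = √(2·2.315×10⁻¹⁵/5.0×10⁻²⁶) ≈ 3.04×10⁵ m/s.

v_f ≈ 3.04×10⁵ m/s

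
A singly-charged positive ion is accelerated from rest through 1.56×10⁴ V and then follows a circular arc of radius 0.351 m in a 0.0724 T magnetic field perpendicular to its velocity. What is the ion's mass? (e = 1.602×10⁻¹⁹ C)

Combine |q|V = ½mv² and r = mv/(|q|B): eliminate v to get m = qB²r²/(2V).
m = (1.602×10⁻¹⁹)(0.0724)²(0.351)²/(2·1.56×10⁴) ≈ 3.32×10⁻²⁷ kg.

m ≈ 3.32×10⁻²⁷ kg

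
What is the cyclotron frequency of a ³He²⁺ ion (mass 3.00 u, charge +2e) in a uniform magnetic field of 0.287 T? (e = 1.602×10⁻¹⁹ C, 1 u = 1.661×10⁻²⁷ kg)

f = |q|B/(2πm).
f = (3.204×10⁻¹⁹)(0.287)/(2π·4.983×10⁻²⁷) ≈ 2.94×10⁶ Hz.

f ≈ 2.94×10⁶ Hz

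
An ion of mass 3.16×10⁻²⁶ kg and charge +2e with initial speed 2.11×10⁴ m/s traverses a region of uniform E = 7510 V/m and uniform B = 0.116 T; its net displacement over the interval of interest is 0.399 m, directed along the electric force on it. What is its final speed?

v_f ≈ 2.47×10⁵ m/s

B does no work; ΔKE = |q|E d.
½mv_f² = ½mv₀² + |q|Ed = ½(3.16×10⁻²⁶)(2.11×10⁴)² + (3.204×10⁻¹⁹)(7510)(0.399) ≈ 7.034×10⁻¹⁸ J + 9.601×10⁻¹⁶ J ≈ 9.671×10⁻¹⁶ J.
v_f = √(2·9.671×10⁻¹⁶/3.16×10⁻²⁶) ≈ 2.47×10⁵ m/s.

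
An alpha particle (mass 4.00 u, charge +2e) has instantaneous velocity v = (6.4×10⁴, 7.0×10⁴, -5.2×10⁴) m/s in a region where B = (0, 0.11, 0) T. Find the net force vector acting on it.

F ≈ (1.83×10⁻¹⁵, 0, 2.26×10⁻¹⁵) N

v×B = (5720, 0, 7040) N/C.
F = q v×B = (3.204×10⁻¹⁹ C)·(5720, 0, 7040) = (1.83×10⁻¹⁵, 0, 2.26×10⁻¹⁵) N.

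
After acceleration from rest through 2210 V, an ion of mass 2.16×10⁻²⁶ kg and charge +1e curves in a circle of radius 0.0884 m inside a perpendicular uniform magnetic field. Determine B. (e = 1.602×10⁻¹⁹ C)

v = √(2|q|V/m) = √(2·1.602×10⁻¹⁹·2210/2.16×10⁻²⁶) ≈ 1.811×10⁵ m/s.
B = mv/(|q|r) = (2.16×10⁻²⁶)(1.811×10⁵)/((1.602×10⁻¹⁹)(0.0884)) ≈ 0.276 T.

B ≈ 0.276 T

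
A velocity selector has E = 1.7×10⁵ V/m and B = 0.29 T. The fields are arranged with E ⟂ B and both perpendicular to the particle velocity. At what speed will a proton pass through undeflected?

For undeflected motion the electric and magnetic forces balance: qE = qvB.
v = E/B = 1.7×10⁵/0.29 = 5.9×10⁵ m/s.

v = 5.9×10⁵ m/s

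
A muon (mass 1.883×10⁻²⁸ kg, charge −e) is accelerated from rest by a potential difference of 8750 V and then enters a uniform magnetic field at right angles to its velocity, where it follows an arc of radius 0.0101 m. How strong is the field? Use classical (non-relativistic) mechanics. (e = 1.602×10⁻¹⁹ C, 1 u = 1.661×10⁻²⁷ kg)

B ≈ 0.449 T

v = √(2|q|V/m) = √(2·1.602×10⁻¹⁹·8750/1.883×10⁻²⁸) ≈ 3.859×10⁶ m/s.
B = mv/(|q|r) = (1.883×10⁻²⁸)(3.859×10⁶)/((1.602×10⁻¹⁹)(0.0101)) ≈ 0.449 T.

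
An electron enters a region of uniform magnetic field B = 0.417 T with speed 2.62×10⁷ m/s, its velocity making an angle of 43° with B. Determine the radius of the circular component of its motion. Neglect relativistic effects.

r ≈ 2.44×10⁻⁴ m

v⊥ = v sinθ = 2.62×10⁷·sin43° ≈ 1.787×10⁷ m/s.
r = m v⊥/(|q|B) = (9.109×10⁻³¹)(1.787×10⁷)/((1.602×10⁻¹⁹)(0.417)) ≈ 2.44×10⁻⁴ m.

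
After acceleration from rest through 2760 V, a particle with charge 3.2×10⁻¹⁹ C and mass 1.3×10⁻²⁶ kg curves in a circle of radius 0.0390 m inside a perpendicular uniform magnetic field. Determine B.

v = √(2|q|V/m) = √(2·3.2×10⁻¹⁹·2760/1.3×10⁻²⁶) ≈ 3.686×10⁵ m/s.
B = mv/(|q|r) = (1.3×10⁻²⁶)(3.686×10⁵)/((3.2×10⁻¹⁹)(0.0390)) ≈ 0.384 T.

B ≈ 0.384 T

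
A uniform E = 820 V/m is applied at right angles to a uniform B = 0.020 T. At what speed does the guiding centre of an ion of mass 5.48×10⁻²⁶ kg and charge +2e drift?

v_d ≈ 4.1×10⁴ m/s

In crossed fields the guiding centre drifts at v_d = |E×B|/B² = E/B, independent of charge and mass.
v_d = 820/0.020 = 4.1×10⁴ m/s.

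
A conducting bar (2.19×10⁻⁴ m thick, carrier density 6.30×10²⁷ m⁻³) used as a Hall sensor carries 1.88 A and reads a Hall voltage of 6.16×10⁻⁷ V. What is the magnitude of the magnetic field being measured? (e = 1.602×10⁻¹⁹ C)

B ≈ 0.0724 T

From V_H = IB/(n e t), B = V_H n e t / I.
B = (6.16×10⁻⁷)(6.30×10²⁷)(1.602×10⁻¹⁹)(2.19×10⁻⁴)/1.88 ≈ 0.0724 T.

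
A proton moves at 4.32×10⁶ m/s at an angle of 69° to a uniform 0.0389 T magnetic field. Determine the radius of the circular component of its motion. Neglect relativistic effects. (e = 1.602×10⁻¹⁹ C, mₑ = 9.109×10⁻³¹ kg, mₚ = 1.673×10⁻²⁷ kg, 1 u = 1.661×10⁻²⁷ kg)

v⊥ = v sinθ = 4.32×10⁶·sin69° ≈ 4.033×10⁶ m/s.
r = m v⊥/(|q|B) = (1.673×10⁻²⁷)(4.033×10⁶)/((1.602×10⁻¹⁹)(0.0389)) ≈ 1.08 m.

r ≈ 1.08 m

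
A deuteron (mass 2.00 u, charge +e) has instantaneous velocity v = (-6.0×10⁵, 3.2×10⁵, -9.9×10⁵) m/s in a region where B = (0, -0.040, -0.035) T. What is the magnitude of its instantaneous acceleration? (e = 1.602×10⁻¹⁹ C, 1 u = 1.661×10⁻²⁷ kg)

v×B = (-5.08×10⁴, -2.10×10⁴, 2.40×10⁴) N/C.
F = q v×B = (1.602×10⁻¹⁹ C)·(-5.08×10⁴, -2.10×10⁴, 2.40×10⁴) = (-8.14×10⁻¹⁵, -3.36×10⁻¹⁵, 3.84×10⁻¹⁵) N.
|a| = |F|/m = 9.609×10⁻¹⁵/3.322×10⁻²⁷ ≈ 2.89×10¹² m/s².

|a| ≈ 2.89×10¹² m/s²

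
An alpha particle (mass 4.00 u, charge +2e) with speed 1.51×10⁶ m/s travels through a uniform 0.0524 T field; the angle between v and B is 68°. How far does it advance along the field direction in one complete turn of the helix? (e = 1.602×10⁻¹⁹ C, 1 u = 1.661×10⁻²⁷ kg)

p ≈ 1.41 m

v∥ = v cosθ = 1.51×10⁶·cos68° ≈ 5.657×10⁵ m/s.
T = 2πm/(|q|B) = 2π(6.644×10⁻²⁷)/((3.204×10⁻¹⁹)(0.0524)) ≈ 2.486×10⁻⁶ s.
pitch = v∥ T = (5.657×10⁵)(2.486×10⁻⁶) ≈ 1.41 m.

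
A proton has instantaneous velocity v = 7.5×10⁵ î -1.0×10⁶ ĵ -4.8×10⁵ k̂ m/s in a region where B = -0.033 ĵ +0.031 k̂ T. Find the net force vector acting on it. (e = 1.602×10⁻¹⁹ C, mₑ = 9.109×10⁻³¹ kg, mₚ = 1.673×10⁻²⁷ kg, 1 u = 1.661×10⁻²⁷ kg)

F ≈ (-7.50×10⁻¹⁵, -3.72×10⁻¹⁵, -3.96×10⁻¹⁵) N

v×B = (-4.68×10⁴, -2.32×10⁴, -2.48×10⁴) N/C.
F = q v×B = (1.602×10⁻¹⁹ C)·(-4.68×10⁴, -2.32×10⁴, -2.48×10⁴) = (-7.50×10⁻¹⁵, -3.72×10⁻¹⁵, -3.96×10⁻¹⁵) N.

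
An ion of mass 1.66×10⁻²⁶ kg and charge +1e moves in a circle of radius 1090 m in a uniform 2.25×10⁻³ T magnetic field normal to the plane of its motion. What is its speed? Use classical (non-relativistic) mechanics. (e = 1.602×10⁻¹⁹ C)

v ≈ 2.37×10⁷ m/s

From |q|vB = mv²/r, v = |q|Br/m.
v = (1.602×10⁻¹⁹)(2.25×10⁻³)(1090)/1.66×10⁻²⁶ ≈ 2.37×10⁷ m/s.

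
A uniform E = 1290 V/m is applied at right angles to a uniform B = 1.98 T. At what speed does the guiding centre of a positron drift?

In crossed fields the guiding centre drifts at v_d = |E×B|/B² = E/B, independent of charge and mass.
v_d = 1290/1.98 = 652 m/s.

v_d ≈ 652 m/s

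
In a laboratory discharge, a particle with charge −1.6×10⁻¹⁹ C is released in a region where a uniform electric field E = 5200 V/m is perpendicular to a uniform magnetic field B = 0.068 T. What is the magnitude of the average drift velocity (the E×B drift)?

The E×B drift speed is v_d = E/B.
v_d = 5200/0.068 = 7.6×10⁴ m/s.

v_d ≈ 7.6×10⁴ m/s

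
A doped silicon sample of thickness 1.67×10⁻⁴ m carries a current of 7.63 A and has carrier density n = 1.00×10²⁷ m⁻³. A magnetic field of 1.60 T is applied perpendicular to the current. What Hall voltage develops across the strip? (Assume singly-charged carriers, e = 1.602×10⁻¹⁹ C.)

V_H = IB/(n e t).
V_H = (7.63)(1.60)/((1.00×10²⁷)(1.602×10⁻¹⁹)(1.67×10⁻⁴)) ≈ 4.56×10⁻⁴ V.

V_H ≈ 4.56×10⁻⁴ V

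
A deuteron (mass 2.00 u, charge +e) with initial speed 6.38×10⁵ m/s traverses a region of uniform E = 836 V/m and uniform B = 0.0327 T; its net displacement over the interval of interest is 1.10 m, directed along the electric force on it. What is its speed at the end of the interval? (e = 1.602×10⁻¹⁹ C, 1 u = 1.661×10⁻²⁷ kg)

B does no work; ΔKE = |q|E d.
½mv_f² = ½mv₀² + |q|Ed = ½(3.322×10⁻²⁷)(6.38×10⁵)² + (1.602×10⁻¹⁹)(836)(1.10) ≈ 6.761×10⁻¹⁶ J + 1.473×10⁻¹⁶ J ≈ 8.234×10⁻¹⁶ J.
v_f = √(2·8.234×10⁻¹⁶/3.322×10⁻²⁷) ≈ 7.04×10⁵ m/s.

v_f ≈ 7.04×10⁵ m/s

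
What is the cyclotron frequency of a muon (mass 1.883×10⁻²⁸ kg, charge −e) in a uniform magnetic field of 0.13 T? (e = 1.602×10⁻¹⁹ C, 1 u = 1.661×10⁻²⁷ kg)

f = |q|B/(2πm).
f = (1.602×10⁻¹⁹)(0.13)/(2π·1.883×10⁻²⁸) ≈ 1.8×10⁷ Hz.

f ≈ 1.8×10⁷ Hz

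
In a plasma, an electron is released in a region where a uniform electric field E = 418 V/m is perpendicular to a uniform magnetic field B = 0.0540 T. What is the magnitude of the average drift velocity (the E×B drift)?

v_d ≈ 7740 m/s

The steady drift has the magnetic force balancing the electric force, so v_d = E/B.
v_d = 418/0.0540 = 7740 m/s.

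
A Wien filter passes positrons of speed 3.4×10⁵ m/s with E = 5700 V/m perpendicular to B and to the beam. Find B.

B = 0.017 T

Balance of forces in the selector: qE = qvB ⇒ B = E/v.
B = 5700/3.4×10⁵ = 0.017 T.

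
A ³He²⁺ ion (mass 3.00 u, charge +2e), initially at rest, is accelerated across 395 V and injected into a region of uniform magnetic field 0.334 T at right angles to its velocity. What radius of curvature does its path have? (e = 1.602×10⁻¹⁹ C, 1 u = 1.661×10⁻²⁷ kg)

r ≈ 0.0105 m

Acceleration: |q|V = ½mv² ⇒ v = √(2|q|V/m) = √(2·3.204×10⁻¹⁹·395/4.983×10⁻²⁷) ≈ 2.254×10⁵ m/s.
In the field: r = mv/(|q|B) = (4.983×10⁻²⁷)(2.254×10⁵)/((3.204×10⁻¹⁹)(0.334)) ≈ 0.0105 m.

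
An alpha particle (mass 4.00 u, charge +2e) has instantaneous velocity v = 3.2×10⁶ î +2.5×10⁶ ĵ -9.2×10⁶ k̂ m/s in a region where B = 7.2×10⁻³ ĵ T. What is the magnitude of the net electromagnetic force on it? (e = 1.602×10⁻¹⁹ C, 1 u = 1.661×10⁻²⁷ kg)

v×B = (6.62×10⁴, 0, 2.30×10⁴) N/C.
F = q v×B = (3.204×10⁻¹⁹ C)·(6.62×10⁴, 0, 2.30×10⁴) = (2.12×10⁻¹⁴, 0, 7.38×10⁻¹⁵) N.
|F| = 2.25×10⁻¹⁴ N.

|F| ≈ 2.25×10⁻¹⁴ N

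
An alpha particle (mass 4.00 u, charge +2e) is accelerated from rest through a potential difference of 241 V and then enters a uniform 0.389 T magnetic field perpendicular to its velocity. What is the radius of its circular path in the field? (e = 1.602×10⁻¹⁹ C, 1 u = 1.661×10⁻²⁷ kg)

r ≈ 8.13×10⁻³ m

Acceleration: |q|V = ½mv² ⇒ v = √(2|q|V/m) = √(2·3.204×10⁻¹⁹·241/6.644×10⁻²⁷) ≈ 1.525×10⁵ m/s.
In the field: r = mv/(|q|B) = (6.644×10⁻²⁷)(1.525×10⁵)/((3.204×10⁻¹⁹)(0.389)) ≈ 8.13×10⁻³ m.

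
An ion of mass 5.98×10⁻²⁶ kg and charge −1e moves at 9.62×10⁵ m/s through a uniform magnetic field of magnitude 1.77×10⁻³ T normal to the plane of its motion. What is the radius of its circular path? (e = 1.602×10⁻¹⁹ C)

The magnetic force provides the centripetal force: |q|vB = mv²/r.
r = mv/(|q|B) = (5.98×10⁻²⁶)(9.62×10⁵)/((1.602×10⁻¹⁹)(1.77×10⁻³)) ≈ 203 m.

r ≈ 203 m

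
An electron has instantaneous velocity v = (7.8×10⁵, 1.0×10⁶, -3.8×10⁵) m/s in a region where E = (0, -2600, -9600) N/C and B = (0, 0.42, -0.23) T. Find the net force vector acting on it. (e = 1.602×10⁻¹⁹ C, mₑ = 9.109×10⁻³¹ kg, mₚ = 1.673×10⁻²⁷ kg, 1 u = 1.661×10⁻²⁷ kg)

F ≈ (1.13×10⁻¹⁴, -2.83×10⁻¹⁴, -5.09×10⁻¹⁴) N

v×B = (-7.04×10⁴, 1.79×10⁵, 3.28×10⁵) N/C.
E + v×B = (-7.04×10⁴, 1.77×10⁵, 3.18×10⁵) N/C.
F = q(E + v×B) = (−1.602×10⁻¹⁹ C)·(-7.04×10⁴, 1.77×10⁵, 3.18×10⁵) = (1.13×10⁻¹⁴, -2.83×10⁻¹⁴, -5.09×10⁻¹⁴) N.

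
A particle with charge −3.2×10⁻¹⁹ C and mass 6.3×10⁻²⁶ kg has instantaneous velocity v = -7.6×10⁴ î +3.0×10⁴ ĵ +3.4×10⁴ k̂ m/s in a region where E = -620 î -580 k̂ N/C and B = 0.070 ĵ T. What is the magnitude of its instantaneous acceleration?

|a| ≈ 3.36×10¹⁰ m/s²

v×B = (-2380, 0, -5320) N/C.
E + v×B = (-3000, 0, -5900) N/C.
F = q(E + v×B) = (−3.2×10⁻¹⁹ C)·(-3000, 0, -5900) = (9.60×10⁻¹⁶, 0, 1.89×10⁻¹⁵) N.
|a| = |F|/m = 2.118×10⁻¹⁵/6.3×10⁻²⁶ ≈ 3.36×10¹⁰ m/s².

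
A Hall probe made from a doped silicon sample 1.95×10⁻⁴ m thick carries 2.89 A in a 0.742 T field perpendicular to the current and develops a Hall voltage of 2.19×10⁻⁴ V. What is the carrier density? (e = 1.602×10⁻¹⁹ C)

From V_H = IB/(n e t), n = IB/(V_H e t).
n = (2.89)(0.742)/((2.19×10⁻⁴)(1.602×10⁻¹⁹)(1.95×10⁻⁴)) ≈ 3.13×10²⁶ m⁻³.

n ≈ 3.13×10²⁶ m⁻³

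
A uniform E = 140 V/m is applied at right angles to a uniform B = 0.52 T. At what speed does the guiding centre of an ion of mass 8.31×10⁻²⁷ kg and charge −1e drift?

In crossed fields the guiding centre drifts at v_d = |E×B|/B² = E/B, independent of charge and mass.
v_d = 140/0.52 = 270 m/s.

v_d ≈ 270 m/s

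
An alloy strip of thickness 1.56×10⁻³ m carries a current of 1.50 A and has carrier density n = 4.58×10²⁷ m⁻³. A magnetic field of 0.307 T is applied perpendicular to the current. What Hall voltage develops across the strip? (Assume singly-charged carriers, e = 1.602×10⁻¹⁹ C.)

V_H = IB/(n e t).
V_H = (1.50)(0.307)/((4.58×10²⁷)(1.602×10⁻¹⁹)(1.56×10⁻³)) ≈ 4.02×10⁻⁷ V.

V_H ≈ 4.02×10⁻⁷ V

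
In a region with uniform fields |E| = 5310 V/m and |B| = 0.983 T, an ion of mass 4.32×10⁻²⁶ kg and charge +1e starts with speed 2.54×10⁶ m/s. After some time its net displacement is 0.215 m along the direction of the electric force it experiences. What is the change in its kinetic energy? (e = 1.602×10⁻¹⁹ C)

The magnetic force is always ⟂ v and does no work; only the electric force changes KE.
ΔKE = F_E · d = |q|E d = (1.602×10⁻¹⁹)(5310)(0.215) ≈ 1.83×10⁻¹⁶ J.

ΔKE ≈ 1.83×10⁻¹⁶ J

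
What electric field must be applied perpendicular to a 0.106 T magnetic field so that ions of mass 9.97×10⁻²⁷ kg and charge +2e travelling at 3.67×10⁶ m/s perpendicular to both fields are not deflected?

E = 3.89×10⁵ V/m

For straight-line motion qE = qvB, so E = vB.
E = 3.67×10⁶ × 0.106 = 3.89×10⁵ V/m.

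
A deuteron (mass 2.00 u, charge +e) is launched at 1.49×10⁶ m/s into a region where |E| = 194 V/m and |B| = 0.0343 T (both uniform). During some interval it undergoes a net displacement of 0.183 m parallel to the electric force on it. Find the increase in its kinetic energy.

The magnetic force is always ⟂ v and does no work; only the electric force changes KE.
ΔKE = F_E · d = |q|E d = (1.602×10⁻¹⁹)(194)(0.183) ≈ 5.69×10⁻¹⁸ J.

ΔKE ≈ 5.69×10⁻¹⁸ J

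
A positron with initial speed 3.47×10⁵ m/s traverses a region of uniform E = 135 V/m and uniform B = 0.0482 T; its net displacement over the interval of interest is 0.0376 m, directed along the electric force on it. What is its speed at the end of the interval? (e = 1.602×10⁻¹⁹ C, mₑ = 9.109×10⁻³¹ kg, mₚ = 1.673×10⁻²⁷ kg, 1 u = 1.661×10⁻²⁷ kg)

v_f ≈ 1.38×10⁶ m/s

B does no work; ΔKE = |q|E d.
½mv_f² = ½mv₀² + |q|Ed = ½(9.109×10⁻³¹)(3.47×10⁵)² + (1.602×10⁻¹⁹)(135)(0.0376) ≈ 5.484×10⁻²⁰ J + 8.132×10⁻¹⁹ J ≈ 8.680×10⁻¹⁹ J.
v_f = √(2·8.680×10⁻¹⁹/9.109×10⁻³¹) ≈ 1.38×10⁶ m/s.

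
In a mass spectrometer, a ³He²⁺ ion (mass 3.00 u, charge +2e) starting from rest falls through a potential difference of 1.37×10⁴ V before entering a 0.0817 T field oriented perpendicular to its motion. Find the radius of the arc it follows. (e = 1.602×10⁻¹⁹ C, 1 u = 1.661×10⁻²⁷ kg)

r ≈ 0.253 m

Acceleration: |q|V = ½mv² ⇒ v = √(2|q|V/m) = √(2·3.204×10⁻¹⁹·1.37×10⁴/4.983×10⁻²⁷) ≈ 1.327×10⁶ m/s.
In the field: r = mv/(|q|B) = (4.983×10⁻²⁷)(1.327×10⁶)/((3.204×10⁻¹⁹)(0.0817)) ≈ 0.253 m.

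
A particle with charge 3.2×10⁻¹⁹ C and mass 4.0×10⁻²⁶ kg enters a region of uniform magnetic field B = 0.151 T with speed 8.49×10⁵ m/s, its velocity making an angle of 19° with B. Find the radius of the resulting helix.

r ≈ 0.229 m

v⊥ = v sinθ = 8.49×10⁵·sin19° ≈ 2.764×10⁵ m/s.
r = m v⊥/(|q|B) = (4.0×10⁻²⁶)(2.764×10⁵)/((3.2×10⁻¹⁹)(0.151)) ≈ 0.229 m.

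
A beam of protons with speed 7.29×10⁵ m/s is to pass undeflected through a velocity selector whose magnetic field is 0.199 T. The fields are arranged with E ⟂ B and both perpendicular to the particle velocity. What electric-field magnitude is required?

For straight-line motion qE = qvB, so E = vB.
E = 7.29×10⁵ × 0.199 = 1.45×10⁵ V/m.

E = 1.45×10⁵ V/m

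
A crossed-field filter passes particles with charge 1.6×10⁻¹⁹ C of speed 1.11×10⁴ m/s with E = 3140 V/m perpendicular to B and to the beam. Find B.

B = 0.283 T

Balance of forces in the selector: qE = qvB ⇒ B = E/v.
B = 3140/1.11×10⁴ = 0.283 T.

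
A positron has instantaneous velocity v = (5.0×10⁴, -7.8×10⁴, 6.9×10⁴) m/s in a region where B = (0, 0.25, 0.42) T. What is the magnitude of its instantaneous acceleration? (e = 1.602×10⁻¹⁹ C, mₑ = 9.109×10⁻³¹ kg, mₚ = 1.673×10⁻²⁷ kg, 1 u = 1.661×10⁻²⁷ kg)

v×B = (-5.00×10⁴, -2.10×10⁴, 1.25×10⁴) N/C.
F = q v×B = (1.602×10⁻¹⁹ C)·(-5.00×10⁴, -2.10×10⁴, 1.25×10⁴) = (-8.01×10⁻¹⁵, -3.36×10⁻¹⁵, 2.00×10⁻¹⁵) N.
|a| = |F|/m = 8.917×10⁻¹⁵/9.109×10⁻³¹ ≈ 9.79×10¹⁵ m/s².

|a| ≈ 9.79×10¹⁵ m/s²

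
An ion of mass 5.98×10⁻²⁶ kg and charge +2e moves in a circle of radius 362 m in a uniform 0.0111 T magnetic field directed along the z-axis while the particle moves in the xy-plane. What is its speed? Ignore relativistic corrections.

v ≈ 2.15×10⁷ m/s

From |q|vB = mv²/r, v = |q|Br/m.
v = (3.204×10⁻¹⁹)(0.0111)(362)/5.98×10⁻²⁶ ≈ 2.15×10⁷ m/s.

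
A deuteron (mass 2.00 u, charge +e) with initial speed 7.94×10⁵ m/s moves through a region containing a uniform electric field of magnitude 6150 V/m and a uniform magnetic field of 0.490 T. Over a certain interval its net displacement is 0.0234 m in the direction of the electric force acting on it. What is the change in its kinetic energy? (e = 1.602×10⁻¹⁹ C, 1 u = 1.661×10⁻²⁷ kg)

ΔKE ≈ 2.31×10⁻¹⁷ J

The magnetic force is always ⟂ v and does no work; only the electric force changes KE.
ΔKE = F_E · d = |q|E d = (1.602×10⁻¹⁹)(6150)(0.0234) ≈ 2.31×10⁻¹⁷ J.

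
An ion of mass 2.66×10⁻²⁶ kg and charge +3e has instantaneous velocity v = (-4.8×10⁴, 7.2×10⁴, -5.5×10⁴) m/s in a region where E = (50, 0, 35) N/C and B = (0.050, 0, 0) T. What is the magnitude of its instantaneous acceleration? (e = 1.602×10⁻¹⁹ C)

|a| ≈ 8.14×10¹⁰ m/s²

v×B = (0, -2750, -3600) N/C.
E + v×B = (50.0, -2750, -3560) N/C.
F = q(E + v×B) = (4.806×10⁻¹⁹ C)·(50.0, -2750, -3560) = (2.40×10⁻¹⁷, -1.32×10⁻¹⁵, -1.71×10⁻¹⁵) N.
|a| = |F|/m = 2.164×10⁻¹⁵/2.66×10⁻²⁶ ≈ 8.14×10¹⁰ m/s².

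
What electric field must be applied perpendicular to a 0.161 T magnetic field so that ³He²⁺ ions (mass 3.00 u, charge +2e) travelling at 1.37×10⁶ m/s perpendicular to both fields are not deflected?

For straight-line motion qE = qvB, so E = vB.
E = 1.37×10⁶ × 0.161 = 2.21×10⁵ V/m.

E = 2.21×10⁵ V/m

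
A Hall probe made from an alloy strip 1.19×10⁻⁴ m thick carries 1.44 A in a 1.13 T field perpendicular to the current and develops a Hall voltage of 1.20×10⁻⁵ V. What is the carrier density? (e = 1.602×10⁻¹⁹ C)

From V_H = IB/(n e t), n = IB/(V_H e t).
n = (1.44)(1.13)/((1.20×10⁻⁵)(1.602×10⁻¹⁹)(1.19×10⁻⁴)) ≈ 7.11×10²⁷ m⁻³.

n ≈ 7.11×10²⁷ m⁻³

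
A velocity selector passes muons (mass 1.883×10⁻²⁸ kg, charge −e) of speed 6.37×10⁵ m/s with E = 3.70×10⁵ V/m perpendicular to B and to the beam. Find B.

B = 0.581 T

Balance of forces in the selector: qE = qvB ⇒ B = E/v.
B = 3.70×10⁵/6.37×10⁵ = 0.581 T.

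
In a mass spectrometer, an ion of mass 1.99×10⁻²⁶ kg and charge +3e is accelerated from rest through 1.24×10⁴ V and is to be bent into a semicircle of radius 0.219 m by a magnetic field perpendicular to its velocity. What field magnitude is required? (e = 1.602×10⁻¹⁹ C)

B ≈ 0.146 T

v = √(2|q|V/m) = √(2·4.806×10⁻¹⁹·1.24×10⁴/1.99×10⁻²⁶) ≈ 7.739×10⁵ m/s.
B = mv/(|q|r) = (1.99×10⁻²⁶)(7.739×10⁵)/((4.806×10⁻¹⁹)(0.219)) ≈ 0.146 T.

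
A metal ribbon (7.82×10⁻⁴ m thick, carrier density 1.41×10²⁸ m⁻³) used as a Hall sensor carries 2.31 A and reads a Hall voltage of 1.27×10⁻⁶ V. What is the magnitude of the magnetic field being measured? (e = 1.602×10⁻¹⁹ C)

From V_H = IB/(n e t), B = V_H n e t / I.
B = (1.27×10⁻⁶)(1.41×10²⁸)(1.602×10⁻¹⁹)(7.82×10⁻⁴)/2.31 ≈ 0.971 T.

B ≈ 0.971 T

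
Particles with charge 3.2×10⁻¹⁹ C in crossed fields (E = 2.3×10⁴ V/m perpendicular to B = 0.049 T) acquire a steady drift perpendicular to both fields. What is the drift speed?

The steady drift has the magnetic force balancing the electric force, so v_d = E/B.
v_d = 2.3×10⁴/0.049 = 4.7×10⁵ m/s.

v_d ≈ 4.7×10⁵ m/s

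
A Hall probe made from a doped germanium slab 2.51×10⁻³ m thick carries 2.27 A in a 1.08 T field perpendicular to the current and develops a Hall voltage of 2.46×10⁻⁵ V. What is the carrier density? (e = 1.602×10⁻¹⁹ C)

From V_H = IB/(n e t), n = IB/(V_H e t).
n = (2.27)(1.08)/((2.46×10⁻⁵)(1.602×10⁻¹⁹)(2.51×10⁻³)) ≈ 2.48×10²⁶ m⁻³.

n ≈ 2.48×10²⁶ m⁻³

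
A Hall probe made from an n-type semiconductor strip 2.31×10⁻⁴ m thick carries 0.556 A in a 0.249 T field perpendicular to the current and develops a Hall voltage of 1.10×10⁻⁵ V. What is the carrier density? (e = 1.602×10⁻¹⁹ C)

n ≈ 3.40×10²⁶ m⁻³

From V_H = IB/(n e t), n = IB/(V_H e t).
n = (0.556)(0.249)/((1.10×10⁻⁵)(1.602×10⁻¹⁹)(2.31×10⁻⁴)) ≈ 3.40×10²⁶ m⁻³.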